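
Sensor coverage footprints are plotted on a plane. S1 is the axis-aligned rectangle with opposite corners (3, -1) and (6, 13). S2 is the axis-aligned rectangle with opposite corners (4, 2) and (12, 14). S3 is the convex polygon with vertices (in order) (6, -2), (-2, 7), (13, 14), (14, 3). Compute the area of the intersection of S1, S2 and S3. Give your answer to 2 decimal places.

16.53

The intersection is the polygon with vertices (6,2), (4,2), (4,9.8), (6,10.733).
By the shoelace formula its area is 16.53.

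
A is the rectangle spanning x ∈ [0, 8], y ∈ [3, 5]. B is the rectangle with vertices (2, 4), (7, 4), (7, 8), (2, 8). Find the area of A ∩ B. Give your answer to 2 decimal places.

|A∩B|: x∈[2,7], y∈[4,5] → 5·1 = 5.

5.00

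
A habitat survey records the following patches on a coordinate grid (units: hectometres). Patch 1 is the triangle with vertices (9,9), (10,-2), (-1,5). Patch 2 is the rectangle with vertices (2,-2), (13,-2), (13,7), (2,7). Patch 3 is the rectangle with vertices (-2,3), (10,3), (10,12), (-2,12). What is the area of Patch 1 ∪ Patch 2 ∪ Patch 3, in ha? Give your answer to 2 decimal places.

By inclusion–exclusion:
Individual areas: |Patch 1| = 57, |Patch 2| = 99, |Patch 3| = 108.
|Patch 1∩Patch 2| = 47.1545.
|Patch 1∩Patch 3| = 38.4935.
|Patch 2∩Patch 3|: x∈[2,10], y∈[3,7] → 8·4 = 32.
|Patch 1∩Patch 2∩Patch 3| = 28.6481.
|Patch 1 ∪ Patch 2 ∪ Patch 3| = 264 − 117.6481 + 28.6481 = 175.00.

175.00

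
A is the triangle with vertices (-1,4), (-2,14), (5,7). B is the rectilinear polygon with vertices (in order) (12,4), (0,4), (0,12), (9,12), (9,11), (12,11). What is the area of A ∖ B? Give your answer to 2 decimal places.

12.75

|A| = 31.5, |A∩B| = 18.75.
|A ∖ B| = |A| − |A∩B| = 31.5 − 18.75 = 12.75.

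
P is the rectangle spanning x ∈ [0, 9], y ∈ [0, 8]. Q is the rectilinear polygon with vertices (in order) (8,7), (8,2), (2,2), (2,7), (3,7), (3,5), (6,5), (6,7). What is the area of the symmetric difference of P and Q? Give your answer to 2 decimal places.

|P| = 72, |Q| = 24, |P∩Q| = 24.
|P △ Q| = |P| + |Q| − 2·|P∩Q| = 72 + 24 − 48 = 48.00.

48.00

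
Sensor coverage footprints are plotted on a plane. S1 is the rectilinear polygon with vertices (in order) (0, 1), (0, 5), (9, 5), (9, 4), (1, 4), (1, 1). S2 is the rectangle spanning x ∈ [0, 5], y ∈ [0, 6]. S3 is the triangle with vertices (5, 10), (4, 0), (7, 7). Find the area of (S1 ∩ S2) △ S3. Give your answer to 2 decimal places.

18.40

|S1 ∩ S2| = 8.
|(S1 ∩ S2) ∩ S3| = 0.55.
|(S1 ∩ S2) △ S3| = 8 + 11.5 − 1.1 = 18.40.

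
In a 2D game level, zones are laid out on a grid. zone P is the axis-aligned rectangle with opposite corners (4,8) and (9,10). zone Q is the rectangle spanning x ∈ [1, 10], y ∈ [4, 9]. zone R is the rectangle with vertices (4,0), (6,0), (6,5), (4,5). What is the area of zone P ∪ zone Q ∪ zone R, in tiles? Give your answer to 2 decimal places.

58.00

By inclusion–exclusion:
Individual areas: |zone P| = 10, |zone Q| = 45, |zone R| = 10.
|zone P∩zone Q|: x∈[4,9], y∈[8,9] → 5·1 = 5.
|zone P∩zone R| = 0 (no overlap).
|zone Q∩zone R|: x∈[4,6], y∈[4,5] → 2·1 = 2.
|zone P∩zone Q∩zone R| = 0.
|zone P ∪ zone Q ∪ zone R| = 65 − 7 + 0 = 58.00.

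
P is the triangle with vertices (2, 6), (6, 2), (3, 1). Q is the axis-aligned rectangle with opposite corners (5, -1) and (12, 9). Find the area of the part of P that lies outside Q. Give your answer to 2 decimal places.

7.33

|P| = 8, |P∩Q| = 0.6667.
|P ∖ Q| = |P| − |P∩Q| = 8 − 0.6667 = 7.33.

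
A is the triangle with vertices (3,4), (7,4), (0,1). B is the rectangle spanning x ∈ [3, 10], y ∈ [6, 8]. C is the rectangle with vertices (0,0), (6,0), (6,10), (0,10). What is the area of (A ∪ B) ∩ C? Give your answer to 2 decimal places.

|A ∪ B| = 20.
|(A ∪ B) ∩ C| = 11.79.

11.79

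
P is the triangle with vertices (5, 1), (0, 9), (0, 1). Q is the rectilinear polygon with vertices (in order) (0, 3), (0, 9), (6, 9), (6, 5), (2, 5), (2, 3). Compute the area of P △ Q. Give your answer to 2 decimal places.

|P| = 20, |Q| = 28, |P∩Q| = 9.
|P △ Q| = |P| + |Q| − 2·|P∩Q| = 20 + 28 − 18 = 30.00.

30.00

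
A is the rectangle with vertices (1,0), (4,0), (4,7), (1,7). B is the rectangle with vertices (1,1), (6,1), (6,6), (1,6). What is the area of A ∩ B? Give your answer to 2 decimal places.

|A∩B|: x∈[1,4], y∈[1,6] → 3·5 = 15.

15.00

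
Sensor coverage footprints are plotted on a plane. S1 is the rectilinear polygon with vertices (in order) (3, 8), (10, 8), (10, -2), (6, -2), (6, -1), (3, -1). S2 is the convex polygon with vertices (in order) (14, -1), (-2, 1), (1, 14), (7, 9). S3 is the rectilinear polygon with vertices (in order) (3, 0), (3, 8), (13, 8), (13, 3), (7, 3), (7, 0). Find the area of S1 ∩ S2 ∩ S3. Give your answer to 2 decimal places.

42.66

The intersection is the polygon with vertices (10,4.714), (10,3), (7,3), (7,0), (6,0), (3,0.375), (3,8), (7.7,8).
By the shoelace formula its area is 42.66.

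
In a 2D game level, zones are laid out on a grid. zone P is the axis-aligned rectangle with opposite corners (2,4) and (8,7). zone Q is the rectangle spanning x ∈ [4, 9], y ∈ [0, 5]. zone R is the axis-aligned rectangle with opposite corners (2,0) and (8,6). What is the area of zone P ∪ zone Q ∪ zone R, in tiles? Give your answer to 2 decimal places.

47.00

By inclusion–exclusion:
Individual areas: |zone P| = 18, |zone Q| = 25, |zone R| = 36.
|zone P∩zone Q|: x∈[4,8], y∈[4,5] → 4·1 = 4.
|zone P∩zone R|: x∈[2,8], y∈[4,6] → 6·2 = 12.
|zone Q∩zone R|: x∈[4,8], y∈[0,5] → 4·5 = 20.
|zone P∩zone Q∩zone R| = 4.
|zone P ∪ zone Q ∪ zone R| = 79 − 36 + 4 = 47.00.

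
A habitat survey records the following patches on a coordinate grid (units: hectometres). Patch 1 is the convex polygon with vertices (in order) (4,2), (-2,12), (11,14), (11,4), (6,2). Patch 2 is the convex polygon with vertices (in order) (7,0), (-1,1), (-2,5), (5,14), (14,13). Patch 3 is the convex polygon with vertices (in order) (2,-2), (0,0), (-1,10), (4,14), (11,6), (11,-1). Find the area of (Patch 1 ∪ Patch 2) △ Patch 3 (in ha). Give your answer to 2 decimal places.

|Patch 1 ∪ Patch 2| = 153.7196.
|(Patch 1 ∪ Patch 2) ∩ Patch 3| = 107.7158.
|(Patch 1 ∪ Patch 2) △ Patch 3| = 153.7196 + 140.5 − 215.4317 = 78.79.

78.79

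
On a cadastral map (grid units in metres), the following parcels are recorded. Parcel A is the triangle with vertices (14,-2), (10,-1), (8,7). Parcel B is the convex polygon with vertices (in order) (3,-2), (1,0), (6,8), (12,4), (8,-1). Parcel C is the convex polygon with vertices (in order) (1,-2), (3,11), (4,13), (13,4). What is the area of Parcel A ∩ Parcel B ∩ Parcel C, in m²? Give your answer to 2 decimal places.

4.15

The intersection is the polygon with vertices (8.4,6.4), (10.75,2.875), (9.222,2.111), (8.1,6.6).
By the shoelace formula its area is 4.15.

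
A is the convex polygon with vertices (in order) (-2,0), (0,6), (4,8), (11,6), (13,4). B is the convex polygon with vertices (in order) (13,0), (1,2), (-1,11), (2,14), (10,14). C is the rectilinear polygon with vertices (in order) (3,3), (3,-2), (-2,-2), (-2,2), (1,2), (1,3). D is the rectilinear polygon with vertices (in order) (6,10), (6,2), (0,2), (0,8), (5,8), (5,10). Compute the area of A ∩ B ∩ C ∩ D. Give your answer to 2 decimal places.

2.00

The intersection is the polygon with vertices (1,3), (3,3), (3,2), (1,2).
By the shoelace formula its area is 2.00.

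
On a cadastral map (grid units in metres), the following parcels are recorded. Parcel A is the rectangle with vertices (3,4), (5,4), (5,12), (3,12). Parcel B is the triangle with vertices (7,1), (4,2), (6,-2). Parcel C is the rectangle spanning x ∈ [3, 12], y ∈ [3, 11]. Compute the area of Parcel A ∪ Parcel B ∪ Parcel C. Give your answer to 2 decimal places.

79.00

By inclusion–exclusion:
Individual areas: |Parcel A| = 16, |Parcel B| = 5, |Parcel C| = 72.
|Parcel A∩Parcel B| = 0.
|Parcel A∩Parcel C|: x∈[3,5], y∈[4,11] → 2·7 = 14.
|Parcel B∩Parcel C| = 0.
|Parcel A∩Parcel B∩Parcel C| = 0.
|Parcel A ∪ Parcel B ∪ Parcel C| = 93 − 14 + 0 = 79.00.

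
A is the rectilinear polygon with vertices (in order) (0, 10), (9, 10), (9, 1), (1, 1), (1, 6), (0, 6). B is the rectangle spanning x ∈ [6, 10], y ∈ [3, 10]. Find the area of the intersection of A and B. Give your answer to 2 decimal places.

The intersection is the polygon with vertices (9,10), (9,3), (6,3), (6,10).
By the shoelace formula its area is 21.00.

21.00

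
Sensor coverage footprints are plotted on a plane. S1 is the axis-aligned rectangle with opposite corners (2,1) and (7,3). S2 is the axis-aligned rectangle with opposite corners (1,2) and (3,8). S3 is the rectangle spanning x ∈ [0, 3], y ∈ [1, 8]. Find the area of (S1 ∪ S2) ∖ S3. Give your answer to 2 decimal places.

8.00

|S1 ∪ S2| = 21.
|(S1 ∪ S2) ∩ S3| = 13.
|(S1 ∪ S2) ∖ S3| = 21 − 13 = 8.00.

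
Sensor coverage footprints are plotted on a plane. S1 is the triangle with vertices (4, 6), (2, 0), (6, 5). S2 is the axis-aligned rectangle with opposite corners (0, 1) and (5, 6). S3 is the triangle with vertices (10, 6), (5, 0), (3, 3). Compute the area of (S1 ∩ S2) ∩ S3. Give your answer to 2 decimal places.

1.30

The region (S1 ∩ S2) ∩ S3 is the polygon with vertices (5,3.75), (3.636,2.046), (3,3), (5,3.857).
By the shoelace formula its area is 1.30.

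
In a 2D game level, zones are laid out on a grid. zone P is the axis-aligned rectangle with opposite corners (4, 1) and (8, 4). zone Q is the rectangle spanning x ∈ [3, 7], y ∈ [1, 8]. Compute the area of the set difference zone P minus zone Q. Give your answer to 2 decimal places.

|zone P∩zone Q|: x∈[4,7], y∈[1,4] → 3·3 = 9.
|zone P| = 12.
|zone P ∖ zone Q| = |zone P| − |zone P∩zone Q| = 12 − 9 = 3.00.

3.00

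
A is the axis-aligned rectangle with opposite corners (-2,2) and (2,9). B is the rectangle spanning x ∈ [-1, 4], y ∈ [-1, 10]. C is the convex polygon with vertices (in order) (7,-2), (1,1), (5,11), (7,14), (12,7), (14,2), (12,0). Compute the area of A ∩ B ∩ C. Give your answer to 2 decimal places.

0.45

The intersection is the polygon with vertices (2,2), (1.4,2), (2,3.5).
By the shoelace formula its area is 0.45.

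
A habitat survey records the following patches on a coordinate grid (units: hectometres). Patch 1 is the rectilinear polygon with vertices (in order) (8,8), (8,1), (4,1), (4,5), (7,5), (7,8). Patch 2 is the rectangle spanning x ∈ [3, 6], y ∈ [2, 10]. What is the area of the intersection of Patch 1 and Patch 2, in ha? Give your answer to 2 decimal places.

The intersection is the polygon with vertices (4,5), (6,5), (6,2), (4,2).
By the shoelace formula its area is 6.00.

6.00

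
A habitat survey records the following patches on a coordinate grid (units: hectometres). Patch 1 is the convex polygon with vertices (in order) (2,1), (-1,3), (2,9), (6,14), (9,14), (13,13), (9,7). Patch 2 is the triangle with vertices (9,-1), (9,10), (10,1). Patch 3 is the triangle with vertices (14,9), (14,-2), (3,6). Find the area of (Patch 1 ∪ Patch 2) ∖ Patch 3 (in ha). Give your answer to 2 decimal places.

78.19

|Patch 1 ∪ Patch 2| = 91.0714.
|(Patch 1 ∪ Patch 2) ∩ Patch 3| = 12.8836.
|(Patch 1 ∪ Patch 2) ∖ Patch 3| = 91.0714 − 12.8836 = 78.19.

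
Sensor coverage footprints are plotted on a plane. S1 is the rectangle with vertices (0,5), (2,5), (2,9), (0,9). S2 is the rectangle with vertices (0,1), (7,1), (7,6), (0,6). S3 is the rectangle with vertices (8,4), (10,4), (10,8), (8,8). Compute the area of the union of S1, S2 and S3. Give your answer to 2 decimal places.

By inclusion–exclusion:
Individual areas: |S1| = 8, |S2| = 35, |S3| = 8.
|S1∩S2|: x∈[0,2], y∈[5,6] → 2·1 = 2.
|S1∩S3| = 0 (no overlap).
|S2∩S3| = 0 (no overlap).
|S1∩S2∩S3| = 0.
|S1 ∪ S2 ∪ S3| = 51 − 2 + 0 = 49.00.

49.00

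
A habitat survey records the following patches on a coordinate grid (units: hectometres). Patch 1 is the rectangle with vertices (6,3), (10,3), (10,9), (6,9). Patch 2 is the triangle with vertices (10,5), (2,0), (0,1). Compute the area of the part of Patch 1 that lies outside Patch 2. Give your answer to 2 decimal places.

|Patch 1| = 24, |Patch 1∩Patch 2| = 1.6.
|Patch 1 ∖ Patch 2| = |Patch 1| − |Patch 1∩Patch 2| = 24 − 1.6 = 22.40.

22.40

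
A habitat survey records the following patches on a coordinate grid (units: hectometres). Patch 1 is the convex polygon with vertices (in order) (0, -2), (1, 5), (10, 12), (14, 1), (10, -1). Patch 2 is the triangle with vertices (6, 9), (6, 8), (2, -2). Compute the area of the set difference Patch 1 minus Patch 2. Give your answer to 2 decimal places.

117.00

|Patch 1| = 119, |Patch 1∩Patch 2| = 1.9961.
|Patch 1 ∖ Patch 2| = |Patch 1| − |Patch 1∩Patch 2| = 119 − 1.9961 = 117.00.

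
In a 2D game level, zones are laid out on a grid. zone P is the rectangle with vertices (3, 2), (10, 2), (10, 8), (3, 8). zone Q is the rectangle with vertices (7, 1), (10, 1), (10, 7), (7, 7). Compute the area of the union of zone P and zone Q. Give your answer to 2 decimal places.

By inclusion–exclusion:
Individual areas: |zone P| = 42, |zone Q| = 18.
|zone P∩zone Q|: x∈[7,10], y∈[2,7] → 3·5 = 15.
|zone P ∪ zone Q| = 60 − 15 = 45.00.

45.00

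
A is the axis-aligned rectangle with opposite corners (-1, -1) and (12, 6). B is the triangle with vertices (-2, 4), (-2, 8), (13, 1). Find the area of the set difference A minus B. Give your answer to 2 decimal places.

67.52

|A| = 91, |A∩B| = 23.481.
|A ∖ B| = |A| − |A∩B| = 91 − 23.481 = 67.52.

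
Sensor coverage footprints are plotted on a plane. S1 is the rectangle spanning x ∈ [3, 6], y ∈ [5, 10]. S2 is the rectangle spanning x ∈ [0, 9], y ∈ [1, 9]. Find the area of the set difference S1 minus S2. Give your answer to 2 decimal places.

3.00

|S1∩S2|: x∈[3,6], y∈[5,9] → 3·4 = 12.
|S1| = 15.
|S1 ∖ S2| = |S1| − |S1∩S2| = 15 − 12 = 3.00.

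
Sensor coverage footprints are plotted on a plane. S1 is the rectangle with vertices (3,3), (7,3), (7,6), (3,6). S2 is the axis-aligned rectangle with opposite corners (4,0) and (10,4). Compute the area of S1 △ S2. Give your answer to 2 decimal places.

30.00

|S1∩S2|: x∈[4,7], y∈[3,4] → 3·1 = 3.
|S1 △ S2| = |S1| + |S2| − 2·|S1∩S2| = 12 + 24 − 6 = 30.00.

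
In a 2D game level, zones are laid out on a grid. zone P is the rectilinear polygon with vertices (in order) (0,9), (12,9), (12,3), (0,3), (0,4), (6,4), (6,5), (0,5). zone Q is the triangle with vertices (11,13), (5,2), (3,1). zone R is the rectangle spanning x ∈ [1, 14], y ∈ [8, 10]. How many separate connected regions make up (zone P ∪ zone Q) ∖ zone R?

(zone P ∪ zone Q) ∖ zone R splits into 2 disjoint pieces (area 0.5455, area 57.6061).

2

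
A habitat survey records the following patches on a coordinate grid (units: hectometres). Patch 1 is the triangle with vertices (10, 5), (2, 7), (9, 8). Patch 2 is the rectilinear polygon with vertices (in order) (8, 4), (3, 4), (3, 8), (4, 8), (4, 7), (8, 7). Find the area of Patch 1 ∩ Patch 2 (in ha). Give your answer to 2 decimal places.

4.59

The intersection is the polygon with vertices (3,6.75), (3,7.143), (4,7.286), (4,7), (8,7), (8,5.5).
By the shoelace formula its area is 4.59.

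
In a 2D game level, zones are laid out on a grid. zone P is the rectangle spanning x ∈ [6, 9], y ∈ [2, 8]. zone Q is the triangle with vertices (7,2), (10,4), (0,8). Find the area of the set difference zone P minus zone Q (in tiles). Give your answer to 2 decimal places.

|zone P| = 18, |zone P∩zone Q| = 7.2381.
|zone P ∖ zone Q| = |zone P| − |zone P∩zone Q| = 18 − 7.2381 = 10.76.

10.76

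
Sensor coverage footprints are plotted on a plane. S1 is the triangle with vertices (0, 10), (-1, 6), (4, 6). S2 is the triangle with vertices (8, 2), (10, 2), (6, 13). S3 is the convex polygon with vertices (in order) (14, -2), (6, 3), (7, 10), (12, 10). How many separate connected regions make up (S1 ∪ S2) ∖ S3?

2

(S1 ∪ S2) ∖ S3 splits into 2 disjoint pieces (area 10, area 1.1364).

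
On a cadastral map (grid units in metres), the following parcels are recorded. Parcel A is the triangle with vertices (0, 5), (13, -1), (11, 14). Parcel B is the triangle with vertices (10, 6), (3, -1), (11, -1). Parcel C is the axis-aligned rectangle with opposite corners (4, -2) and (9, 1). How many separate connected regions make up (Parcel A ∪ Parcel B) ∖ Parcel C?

(Parcel A ∪ Parcel B) ∖ Parcel C splits into 2 disjoint pieces (area 96.3012, area 0.5).

2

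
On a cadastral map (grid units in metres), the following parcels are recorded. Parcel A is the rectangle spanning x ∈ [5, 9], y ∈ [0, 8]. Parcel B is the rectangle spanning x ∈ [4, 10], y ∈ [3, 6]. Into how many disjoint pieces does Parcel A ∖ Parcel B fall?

Parcel A ∖ Parcel B splits into 2 disjoint pieces (area 12, area 8).

2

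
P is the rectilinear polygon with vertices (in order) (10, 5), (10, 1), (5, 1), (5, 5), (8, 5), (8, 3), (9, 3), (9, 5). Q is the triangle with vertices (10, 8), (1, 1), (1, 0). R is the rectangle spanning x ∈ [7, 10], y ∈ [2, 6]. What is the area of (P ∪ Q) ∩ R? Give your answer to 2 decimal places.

7.18

|P ∪ Q| = 21.8343.
|(P ∪ Q) ∩ R| = 7.18.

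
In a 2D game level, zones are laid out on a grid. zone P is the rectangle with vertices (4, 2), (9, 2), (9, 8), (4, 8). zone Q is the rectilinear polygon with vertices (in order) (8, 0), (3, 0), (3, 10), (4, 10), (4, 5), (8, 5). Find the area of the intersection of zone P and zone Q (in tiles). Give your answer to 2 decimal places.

12.00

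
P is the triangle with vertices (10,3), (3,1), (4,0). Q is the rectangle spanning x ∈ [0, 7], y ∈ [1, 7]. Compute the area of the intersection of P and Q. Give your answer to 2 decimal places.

2.04

The intersection is the polygon with vertices (7,2.143), (7,1.5), (6,1), (3,1).
By the shoelace formula its area is 2.04.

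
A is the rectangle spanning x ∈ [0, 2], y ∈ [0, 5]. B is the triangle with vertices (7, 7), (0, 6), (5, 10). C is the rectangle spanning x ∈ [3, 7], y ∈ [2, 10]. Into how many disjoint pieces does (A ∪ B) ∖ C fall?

(A ∪ B) ∖ C splits into 2 disjoint pieces (area 10, area 2.9571).

2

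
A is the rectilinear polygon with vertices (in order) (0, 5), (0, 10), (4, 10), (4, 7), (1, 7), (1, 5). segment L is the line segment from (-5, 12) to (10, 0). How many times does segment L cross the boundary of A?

The segment meets the boundary at (1.25,7), (0,8).

2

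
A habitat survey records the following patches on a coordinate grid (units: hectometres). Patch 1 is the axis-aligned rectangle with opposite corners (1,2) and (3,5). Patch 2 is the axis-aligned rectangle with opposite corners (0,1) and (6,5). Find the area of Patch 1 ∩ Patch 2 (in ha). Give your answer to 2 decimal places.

6.00

|Patch 1∩Patch 2|: x∈[1,3], y∈[2,5] → 2·3 = 6.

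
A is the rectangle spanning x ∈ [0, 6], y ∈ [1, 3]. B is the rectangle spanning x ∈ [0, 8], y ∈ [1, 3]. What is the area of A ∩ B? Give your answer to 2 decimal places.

|A∩B|: x∈[0,6], y∈[1,3] → 6·2 = 12.

12.00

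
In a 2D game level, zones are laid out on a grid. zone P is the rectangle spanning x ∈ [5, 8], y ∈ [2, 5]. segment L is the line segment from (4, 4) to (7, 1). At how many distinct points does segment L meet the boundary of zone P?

2

The segment meets the boundary at (6,2), (5,3).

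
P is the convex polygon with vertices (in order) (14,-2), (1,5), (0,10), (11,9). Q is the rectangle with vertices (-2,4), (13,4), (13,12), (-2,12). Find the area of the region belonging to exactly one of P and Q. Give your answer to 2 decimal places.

|P| = 88, |Q| = 120, |P∩Q| = 59.4805.
|P △ Q| = |P| + |Q| − 2·|P∩Q| = 88 + 120 − 118.961 = 89.04.

89.04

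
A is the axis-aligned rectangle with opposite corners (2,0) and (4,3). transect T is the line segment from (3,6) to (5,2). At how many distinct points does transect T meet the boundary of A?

0

The segment lies entirely outside A and never meets its boundary.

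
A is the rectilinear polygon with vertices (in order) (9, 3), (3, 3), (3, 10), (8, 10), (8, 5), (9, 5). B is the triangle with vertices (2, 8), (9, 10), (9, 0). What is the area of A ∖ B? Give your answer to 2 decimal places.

11.51

|A| = 37, |A∩B| = 25.4911.
|A ∖ B| = |A| − |A∩B| = 37 − 25.4911 = 11.51.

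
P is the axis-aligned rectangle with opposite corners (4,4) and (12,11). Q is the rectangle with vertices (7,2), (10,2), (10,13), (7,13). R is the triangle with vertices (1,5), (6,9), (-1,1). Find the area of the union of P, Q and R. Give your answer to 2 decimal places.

By inclusion–exclusion:
Individual areas: |P| = 56, |Q| = 33, |R| = 6.
|P∩Q|: x∈[7,10], y∈[4,11] → 3·7 = 21.
|P∩R| = 0.6857.
|Q∩R| = 0.
|P∩Q∩R| = 0.
|P ∪ Q ∪ R| = 95 − 21.6857 + 0 = 73.31.

73.31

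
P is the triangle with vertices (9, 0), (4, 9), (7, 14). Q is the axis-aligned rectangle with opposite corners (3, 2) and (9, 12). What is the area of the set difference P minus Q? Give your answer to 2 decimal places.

2.31

|P| = 26, |P∩Q| = 23.6889.
|P ∖ Q| = |P| − |P∩Q| = 26 − 23.6889 = 2.31.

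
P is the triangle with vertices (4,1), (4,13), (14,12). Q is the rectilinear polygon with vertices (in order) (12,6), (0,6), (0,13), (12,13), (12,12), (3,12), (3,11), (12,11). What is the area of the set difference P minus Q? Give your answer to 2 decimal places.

21.76

|P| = 60, |P∩Q| = 38.2364.
|P ∖ Q| = |P| − |P∩Q| = 60 − 38.2364 = 21.76.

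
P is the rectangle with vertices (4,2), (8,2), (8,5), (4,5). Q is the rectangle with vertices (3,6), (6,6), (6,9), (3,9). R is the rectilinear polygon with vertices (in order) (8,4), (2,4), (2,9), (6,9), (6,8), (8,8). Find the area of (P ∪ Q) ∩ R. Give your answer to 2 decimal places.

|P ∪ Q| = 21.
|(P ∪ Q) ∩ R| = 13.00.

13.00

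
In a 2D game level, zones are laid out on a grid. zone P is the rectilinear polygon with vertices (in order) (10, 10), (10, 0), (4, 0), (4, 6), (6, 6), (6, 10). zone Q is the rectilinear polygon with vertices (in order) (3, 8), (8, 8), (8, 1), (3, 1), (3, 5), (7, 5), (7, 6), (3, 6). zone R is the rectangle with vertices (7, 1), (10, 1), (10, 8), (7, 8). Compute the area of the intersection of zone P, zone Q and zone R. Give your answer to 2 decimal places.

7.00

The intersection is the polygon with vertices (7,6), (7,8), (8,8), (8,1), (7,1), (7,5).
By the shoelace formula its area is 7.00.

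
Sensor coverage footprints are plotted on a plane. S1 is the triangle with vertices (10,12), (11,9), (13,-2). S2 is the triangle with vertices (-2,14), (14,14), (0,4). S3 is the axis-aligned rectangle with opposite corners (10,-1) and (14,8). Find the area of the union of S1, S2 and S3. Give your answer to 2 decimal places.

By inclusion–exclusion:
Individual areas: |S1| = 2.5, |S2| = 80, |S3| = 36.
|S1∩S2| = 0.0306.
|S1∩S3| = 1.6071.
|S2∩S3| = 0.
|S1∩S2∩S3| = 0.
|S1 ∪ S2 ∪ S3| = 118.5 − 1.6378 + 0 = 116.86.

116.86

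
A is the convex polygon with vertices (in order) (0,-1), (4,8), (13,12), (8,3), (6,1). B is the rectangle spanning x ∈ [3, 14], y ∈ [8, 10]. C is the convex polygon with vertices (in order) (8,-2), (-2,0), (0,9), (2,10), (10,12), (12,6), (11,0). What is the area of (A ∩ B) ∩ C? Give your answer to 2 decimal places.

The region (A ∩ B) ∩ C is the polygon with vertices (10.667,10), (11.125,8.625), (10.778,8), (4,8), (8.5,10).
By the shoelace formula its area is 9.33.

9.33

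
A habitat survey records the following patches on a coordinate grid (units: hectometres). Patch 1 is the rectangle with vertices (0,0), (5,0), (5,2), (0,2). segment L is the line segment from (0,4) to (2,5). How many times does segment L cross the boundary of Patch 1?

0

The segment lies entirely outside Patch 1 and never meets its boundary.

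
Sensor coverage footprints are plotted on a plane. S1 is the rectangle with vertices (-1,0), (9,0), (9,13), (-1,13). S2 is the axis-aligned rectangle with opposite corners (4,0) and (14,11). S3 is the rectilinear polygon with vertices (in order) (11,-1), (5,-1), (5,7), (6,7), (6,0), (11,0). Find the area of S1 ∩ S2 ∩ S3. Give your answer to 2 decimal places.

7.00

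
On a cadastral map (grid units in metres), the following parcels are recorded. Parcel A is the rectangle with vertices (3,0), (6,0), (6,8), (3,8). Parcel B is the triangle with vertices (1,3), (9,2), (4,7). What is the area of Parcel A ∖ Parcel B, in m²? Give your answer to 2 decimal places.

13.35

|Parcel A| = 24, |Parcel A∩Parcel B| = 10.6458.
|Parcel A ∖ Parcel B| = |Parcel A| − |Parcel A∩Parcel B| = 24 − 10.6458 = 13.35.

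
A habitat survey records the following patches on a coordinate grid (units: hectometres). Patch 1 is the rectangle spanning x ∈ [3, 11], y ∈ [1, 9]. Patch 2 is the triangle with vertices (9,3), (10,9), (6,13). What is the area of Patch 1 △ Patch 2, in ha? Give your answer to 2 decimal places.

61.20

|Patch 1| = 64, |Patch 2| = 14, |Patch 1∩Patch 2| = 8.4.
|Patch 1 △ Patch 2| = |Patch 1| + |Patch 2| − 2·|Patch 1∩Patch 2| = 64 + 14 − 16.8 = 61.20.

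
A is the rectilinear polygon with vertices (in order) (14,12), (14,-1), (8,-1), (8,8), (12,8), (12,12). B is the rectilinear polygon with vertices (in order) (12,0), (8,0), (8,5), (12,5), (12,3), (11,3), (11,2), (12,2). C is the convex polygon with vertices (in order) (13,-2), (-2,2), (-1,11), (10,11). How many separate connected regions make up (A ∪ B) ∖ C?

(A ∪ B) ∖ C splits into 2 disjoint pieces (area 28.4231, area 0.2083).

2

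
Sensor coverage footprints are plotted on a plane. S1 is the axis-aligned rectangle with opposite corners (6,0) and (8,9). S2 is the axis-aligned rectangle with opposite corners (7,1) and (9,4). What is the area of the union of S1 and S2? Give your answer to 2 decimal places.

21.00

By inclusion–exclusion:
Individual areas: |S1| = 18, |S2| = 6.
|S1∩S2|: x∈[7,8], y∈[1,4] → 1·3 = 3.
|S1 ∪ S2| = 24 − 3 = 21.00.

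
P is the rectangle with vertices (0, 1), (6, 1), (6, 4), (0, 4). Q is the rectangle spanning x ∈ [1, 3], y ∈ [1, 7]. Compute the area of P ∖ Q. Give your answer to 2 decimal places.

12.00

|P∩Q|: x∈[1,3], y∈[1,4] → 2·3 = 6.
|P| = 18.
|P ∖ Q| = |P| − |P∩Q| = 18 − 6 = 12.00.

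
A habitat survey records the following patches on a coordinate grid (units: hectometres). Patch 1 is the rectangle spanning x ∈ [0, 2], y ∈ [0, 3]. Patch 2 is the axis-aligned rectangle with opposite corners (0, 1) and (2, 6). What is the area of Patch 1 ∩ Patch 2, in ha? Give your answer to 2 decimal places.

|Patch 1∩Patch 2|: x∈[0,2], y∈[1,3] → 2·2 = 4.

4.00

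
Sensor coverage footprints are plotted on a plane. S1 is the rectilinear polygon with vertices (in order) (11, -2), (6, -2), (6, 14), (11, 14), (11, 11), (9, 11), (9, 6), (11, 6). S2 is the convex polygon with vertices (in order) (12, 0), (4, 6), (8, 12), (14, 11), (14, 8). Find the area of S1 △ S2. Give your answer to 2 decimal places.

76.75

|S1| = 70, |S2| = 73, |S1∩S2| = 33.125.
|S1 △ S2| = |S1| + |S2| − 2·|S1∩S2| = 70 + 73 − 66.25 = 76.75.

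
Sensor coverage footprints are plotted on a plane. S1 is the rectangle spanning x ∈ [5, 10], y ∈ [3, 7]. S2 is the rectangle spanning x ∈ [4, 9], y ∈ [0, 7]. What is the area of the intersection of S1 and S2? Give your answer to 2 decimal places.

|S1∩S2|: x∈[5,9], y∈[3,7] → 4·4 = 16.

16.00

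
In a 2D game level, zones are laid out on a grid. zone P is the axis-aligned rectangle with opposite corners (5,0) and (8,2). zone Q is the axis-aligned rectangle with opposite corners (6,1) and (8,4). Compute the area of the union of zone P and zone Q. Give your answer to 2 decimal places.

10.00

By inclusion–exclusion:
Individual areas: |zone P| = 6, |zone Q| = 6.
|zone P∩zone Q|: x∈[6,8], y∈[1,2] → 2·1 = 2.
|zone P ∪ zone Q| = 12 − 2 = 10.00.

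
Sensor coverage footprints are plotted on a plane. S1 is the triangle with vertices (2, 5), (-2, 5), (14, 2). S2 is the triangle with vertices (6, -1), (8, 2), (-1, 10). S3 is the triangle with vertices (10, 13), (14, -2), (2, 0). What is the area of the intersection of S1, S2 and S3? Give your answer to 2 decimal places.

The intersection is the polygon with vertices (5.652,4.087), (6.396,3.426), (4.345,3.81), (4.667,4.333).
By the shoelace formula its area is 0.83.

0.83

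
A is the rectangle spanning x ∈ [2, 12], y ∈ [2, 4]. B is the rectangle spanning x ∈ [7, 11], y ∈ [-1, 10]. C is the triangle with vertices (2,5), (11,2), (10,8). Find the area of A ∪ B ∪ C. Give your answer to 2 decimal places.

By inclusion–exclusion:
Individual areas: |A| = 20, |B| = 44, |C| = 25.5.
|A∩B|: x∈[7,11], y∈[2,4] → 4·2 = 8.
|A∩C| = 5.6667.
|B∩C| = 16.6458.
|A∩B∩C| = 5.
|A ∪ B ∪ C| = 89.5 − 30.3125 + 5 = 64.19.

64.19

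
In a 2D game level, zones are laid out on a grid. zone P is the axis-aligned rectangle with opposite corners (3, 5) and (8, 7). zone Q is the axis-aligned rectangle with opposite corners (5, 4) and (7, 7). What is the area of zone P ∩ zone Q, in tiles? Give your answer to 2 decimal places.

4.00

|zone P∩zone Q|: x∈[5,7], y∈[5,7] → 2·2 = 4.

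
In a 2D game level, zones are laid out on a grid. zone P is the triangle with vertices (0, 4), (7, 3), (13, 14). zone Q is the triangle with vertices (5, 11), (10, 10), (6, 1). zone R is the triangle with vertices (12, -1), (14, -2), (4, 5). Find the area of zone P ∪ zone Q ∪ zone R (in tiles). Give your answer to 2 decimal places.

By inclusion–exclusion:
Individual areas: |zone P| = 41.5, |zone Q| = 24.5, |zone R| = 2.
|zone P∩zone Q| = 18.6381.
|zone P∩zone R| = 0.1825.
|zone Q∩zone R| = 0.1297.
|zone P∩zone Q∩zone R| = 0.1081.
|zone P ∪ zone Q ∪ zone R| = 68 − 18.9504 + 0.1081 = 49.16.

49.16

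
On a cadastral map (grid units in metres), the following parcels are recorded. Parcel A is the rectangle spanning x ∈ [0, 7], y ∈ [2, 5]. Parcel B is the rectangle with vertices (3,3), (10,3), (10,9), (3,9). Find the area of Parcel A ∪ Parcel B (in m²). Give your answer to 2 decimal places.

55.00

By inclusion–exclusion:
Individual areas: |Parcel A| = 21, |Parcel B| = 42.
|Parcel A∩Parcel B|: x∈[3,7], y∈[3,5] → 4·2 = 8.
|Parcel A ∪ Parcel B| = 63 − 8 = 55.00.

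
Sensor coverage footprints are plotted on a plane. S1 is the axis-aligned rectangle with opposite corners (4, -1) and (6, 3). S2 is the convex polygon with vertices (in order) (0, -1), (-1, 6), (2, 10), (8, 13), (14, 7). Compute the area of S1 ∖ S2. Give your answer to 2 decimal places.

5.71

|S1| = 8, |S1∩S2| = 2.2857.
|S1 ∖ S2| = |S1| − |S1∩S2| = 8 − 2.2857 = 5.71.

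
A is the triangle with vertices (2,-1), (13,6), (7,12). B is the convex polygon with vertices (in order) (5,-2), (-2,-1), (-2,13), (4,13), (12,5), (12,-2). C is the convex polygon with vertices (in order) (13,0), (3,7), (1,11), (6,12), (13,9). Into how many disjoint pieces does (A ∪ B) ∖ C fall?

2

(A ∪ B) ∖ C splits into 2 disjoint pieces (area 0.191, area 122.0667).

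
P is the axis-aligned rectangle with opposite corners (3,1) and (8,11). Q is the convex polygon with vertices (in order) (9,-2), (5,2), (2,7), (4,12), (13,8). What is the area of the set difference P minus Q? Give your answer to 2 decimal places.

6.96

|P| = 50, |P∩Q| = 43.0361.
|P ∖ Q| = |P| − |P∩Q| = 50 − 43.0361 = 6.96.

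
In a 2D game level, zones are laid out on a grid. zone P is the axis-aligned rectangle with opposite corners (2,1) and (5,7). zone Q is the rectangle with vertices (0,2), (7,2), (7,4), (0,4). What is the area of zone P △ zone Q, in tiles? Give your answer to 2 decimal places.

|zone P∩zone Q|: x∈[2,5], y∈[2,4] → 3·2 = 6.
|zone P △ zone Q| = |zone P| + |zone Q| − 2·|zone P∩zone Q| = 18 + 14 − 12 = 20.00.

20.00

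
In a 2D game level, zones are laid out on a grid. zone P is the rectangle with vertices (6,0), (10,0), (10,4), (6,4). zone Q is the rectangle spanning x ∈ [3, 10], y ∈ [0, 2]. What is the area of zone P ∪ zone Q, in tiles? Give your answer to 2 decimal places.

By inclusion–exclusion:
Individual areas: |zone P| = 16, |zone Q| = 14.
|zone P∩zone Q|: x∈[6,10], y∈[0,2] → 4·2 = 8.
|zone P ∪ zone Q| = 30 − 8 = 22.00.

22.00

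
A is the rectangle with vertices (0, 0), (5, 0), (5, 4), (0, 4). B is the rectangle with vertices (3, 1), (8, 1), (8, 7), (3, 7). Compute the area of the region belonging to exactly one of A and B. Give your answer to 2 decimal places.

|A∩B|: x∈[3,5], y∈[1,4] → 2·3 = 6.
|A △ B| = |A| + |B| − 2·|A∩B| = 20 + 30 − 12 = 38.00.

38.00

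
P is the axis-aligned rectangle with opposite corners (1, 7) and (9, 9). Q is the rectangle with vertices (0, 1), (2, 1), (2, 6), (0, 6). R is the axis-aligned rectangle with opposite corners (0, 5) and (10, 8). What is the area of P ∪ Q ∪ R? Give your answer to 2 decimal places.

By inclusion–exclusion:
Individual areas: |P| = 16, |Q| = 10, |R| = 30.
|P∩Q| = 0 (no overlap).
|P∩R|: x∈[1,9], y∈[7,8] → 8·1 = 8.
|Q∩R|: x∈[0,2], y∈[5,6] → 2·1 = 2.
|P∩Q∩R| = 0.
|P ∪ Q ∪ R| = 56 − 10 + 0 = 46.00.

46.00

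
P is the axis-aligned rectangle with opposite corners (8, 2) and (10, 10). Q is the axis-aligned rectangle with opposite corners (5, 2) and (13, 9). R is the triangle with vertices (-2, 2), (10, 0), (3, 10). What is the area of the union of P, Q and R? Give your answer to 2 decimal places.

101.74

By inclusion–exclusion:
Individual areas: |P| = 16, |Q| = 56, |R| = 53.
|P∩Q|: x∈[8,10], y∈[2,9] → 2·7 = 14.
|P∩R| = 0.2571.
|Q∩R| = 9.2571.
|P∩Q∩R| = 0.2571.
|P ∪ Q ∪ R| = 125 − 23.5143 + 0.2571 = 101.74.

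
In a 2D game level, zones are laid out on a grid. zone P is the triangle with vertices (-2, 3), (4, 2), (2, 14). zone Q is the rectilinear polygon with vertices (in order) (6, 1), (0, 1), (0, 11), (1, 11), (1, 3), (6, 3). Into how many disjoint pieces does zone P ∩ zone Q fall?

zone P ∩ zone Q is a single connected region.

1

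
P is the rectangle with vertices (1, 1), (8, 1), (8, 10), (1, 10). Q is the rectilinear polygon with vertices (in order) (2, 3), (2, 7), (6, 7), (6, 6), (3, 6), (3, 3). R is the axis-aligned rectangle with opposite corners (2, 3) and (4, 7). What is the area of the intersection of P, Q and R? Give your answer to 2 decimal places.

The intersection is the polygon with vertices (4,7), (4,6), (3,6), (3,3), (2,3), (2,7).
By the shoelace formula its area is 5.00.

5.00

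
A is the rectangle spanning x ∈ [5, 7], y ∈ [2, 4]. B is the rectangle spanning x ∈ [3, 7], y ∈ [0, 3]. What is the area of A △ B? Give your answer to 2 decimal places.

|A∩B|: x∈[5,7], y∈[2,3] → 2·1 = 2.
|A △ B| = |A| + |B| − 2·|A∩B| = 4 + 12 − 4 = 12.00.

12.00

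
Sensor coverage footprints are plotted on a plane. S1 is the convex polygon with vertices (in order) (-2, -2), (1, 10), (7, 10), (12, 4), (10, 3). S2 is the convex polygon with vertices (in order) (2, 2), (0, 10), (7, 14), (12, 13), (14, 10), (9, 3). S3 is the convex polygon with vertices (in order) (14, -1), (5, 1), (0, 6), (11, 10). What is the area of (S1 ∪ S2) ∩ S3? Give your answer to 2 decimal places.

59.97

The region (S1 ∪ S2) ∩ S3 is the polygon with vertices (10.769,5.477), (12,4), (10,3), (5.13,0.971), (5,1), (0,6), (11,10), (11.829,6.96).
By the shoelace formula its area is 59.97.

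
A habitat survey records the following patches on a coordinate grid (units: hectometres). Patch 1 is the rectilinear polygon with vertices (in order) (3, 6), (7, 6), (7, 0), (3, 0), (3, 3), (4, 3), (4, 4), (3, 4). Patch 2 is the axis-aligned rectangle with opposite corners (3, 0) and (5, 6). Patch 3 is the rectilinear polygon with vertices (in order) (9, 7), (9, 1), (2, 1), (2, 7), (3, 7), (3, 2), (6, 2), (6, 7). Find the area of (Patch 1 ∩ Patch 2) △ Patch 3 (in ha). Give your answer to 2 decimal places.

|Patch 1 ∩ Patch 2| = 11.
|(Patch 1 ∩ Patch 2) ∩ Patch 3| = 2.
|(Patch 1 ∩ Patch 2) △ Patch 3| = 11 + 27 − 4 = 34.00.

34.00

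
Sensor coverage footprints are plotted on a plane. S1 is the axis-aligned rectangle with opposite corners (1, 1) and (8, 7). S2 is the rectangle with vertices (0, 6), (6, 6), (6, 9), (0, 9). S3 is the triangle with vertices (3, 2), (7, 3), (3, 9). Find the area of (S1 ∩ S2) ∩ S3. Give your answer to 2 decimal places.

The region (S1 ∩ S2) ∩ S3 is the polygon with vertices (4.333,7), (5,6), (3,6), (3,7).
By the shoelace formula its area is 1.67.

1.67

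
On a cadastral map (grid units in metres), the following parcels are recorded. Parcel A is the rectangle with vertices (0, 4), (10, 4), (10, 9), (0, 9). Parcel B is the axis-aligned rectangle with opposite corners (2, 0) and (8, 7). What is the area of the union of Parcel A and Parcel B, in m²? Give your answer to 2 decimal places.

By inclusion–exclusion:
Individual areas: |Parcel A| = 50, |Parcel B| = 42.
|Parcel A∩Parcel B|: x∈[2,8], y∈[4,7] → 6·3 = 18.
|Parcel A ∪ Parcel B| = 92 − 18 = 74.00.

74.00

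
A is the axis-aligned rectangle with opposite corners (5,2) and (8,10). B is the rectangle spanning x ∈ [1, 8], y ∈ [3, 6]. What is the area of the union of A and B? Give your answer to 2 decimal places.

36.00

By inclusion–exclusion:
Individual areas: |A| = 24, |B| = 21.
|A∩B|: x∈[5,8], y∈[3,6] → 3·3 = 9.
|A ∪ B| = 45 − 9 = 36.00.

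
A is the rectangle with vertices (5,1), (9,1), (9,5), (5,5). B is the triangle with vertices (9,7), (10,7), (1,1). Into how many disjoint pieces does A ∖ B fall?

2

A ∖ B splits into 2 disjoint pieces (area 14.6667, area 0.6667).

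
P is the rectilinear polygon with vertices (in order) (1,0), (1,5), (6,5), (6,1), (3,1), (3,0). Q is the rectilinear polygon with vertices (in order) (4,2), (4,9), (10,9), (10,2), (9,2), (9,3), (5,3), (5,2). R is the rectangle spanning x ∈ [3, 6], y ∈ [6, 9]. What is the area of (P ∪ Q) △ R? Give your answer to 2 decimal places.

52.00

|P ∪ Q| = 55.
|(P ∪ Q) ∩ R| = 6.
|(P ∪ Q) △ R| = 55 + 9 − 12 = 52.00.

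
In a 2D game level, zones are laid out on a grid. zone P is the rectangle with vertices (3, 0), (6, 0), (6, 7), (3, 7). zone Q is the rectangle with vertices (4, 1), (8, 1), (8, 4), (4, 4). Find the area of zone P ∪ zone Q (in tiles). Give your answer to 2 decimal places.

By inclusion–exclusion:
Individual areas: |zone P| = 21, |zone Q| = 12.
|zone P∩zone Q|: x∈[4,6], y∈[1,4] → 2·3 = 6.
|zone P ∪ zone Q| = 33 − 6 = 27.00.

27.00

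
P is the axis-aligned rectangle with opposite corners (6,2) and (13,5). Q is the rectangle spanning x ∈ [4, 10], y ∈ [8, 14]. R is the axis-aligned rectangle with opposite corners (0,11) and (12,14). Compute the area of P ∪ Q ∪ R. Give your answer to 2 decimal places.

By inclusion–exclusion:
Individual areas: |P| = 21, |Q| = 36, |R| = 36.
|P∩Q| = 0 (no overlap).
|P∩R| = 0 (no overlap).
|Q∩R|: x∈[4,10], y∈[11,14] → 6·3 = 18.
|P∩Q∩R| = 0.
|P ∪ Q ∪ R| = 93 − 18 + 0 = 75.00.

75.00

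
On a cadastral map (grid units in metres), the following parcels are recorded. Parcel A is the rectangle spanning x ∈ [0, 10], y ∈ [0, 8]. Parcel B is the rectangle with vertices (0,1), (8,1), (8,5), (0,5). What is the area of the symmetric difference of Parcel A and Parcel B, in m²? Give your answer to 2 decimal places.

48.00

|Parcel A∩Parcel B|: x∈[0,8], y∈[1,5] → 8·4 = 32.
|Parcel A △ Parcel B| = |Parcel A| + |Parcel B| − 2·|Parcel A∩Parcel B| = 80 + 32 − 64 = 48.00.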